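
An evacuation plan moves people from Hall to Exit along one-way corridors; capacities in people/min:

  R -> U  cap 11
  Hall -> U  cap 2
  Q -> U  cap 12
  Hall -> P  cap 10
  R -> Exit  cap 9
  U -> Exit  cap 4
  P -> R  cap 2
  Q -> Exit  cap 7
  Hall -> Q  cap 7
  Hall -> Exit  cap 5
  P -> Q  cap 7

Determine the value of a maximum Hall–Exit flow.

Augment Hall→Exit: bottleneck 5, flow now 5.
Augment Hall→Q→Exit: bottleneck 7, flow now 12.
Augment Hall→U→Exit: bottleneck 2, flow now 14.
Augment Hall→P→R→Exit: bottleneck 2, flow now 16.
Augment Hall→P→Q→U→Exit: bottleneck 2, flow now 18.
No augmenting path remains; maximum flow = 18.
In the residual graph, reachable from Hall: {Hall, P, Q, U}.
Min-cut edges: Hall→Exit (5), P→R (2), Q→Exit (7), U→Exit (4); capacity 5 + 2 + 7 + 4 = 18.
This cut is saturated, so no flow can exceed 18.

18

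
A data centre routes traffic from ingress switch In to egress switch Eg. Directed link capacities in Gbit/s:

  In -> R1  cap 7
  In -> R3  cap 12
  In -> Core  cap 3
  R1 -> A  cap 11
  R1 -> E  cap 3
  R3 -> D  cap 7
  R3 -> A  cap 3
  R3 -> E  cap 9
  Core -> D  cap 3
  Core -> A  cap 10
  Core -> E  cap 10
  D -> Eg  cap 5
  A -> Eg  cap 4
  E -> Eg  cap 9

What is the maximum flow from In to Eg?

Augment In→R1→A→Eg: bottleneck 4, flow now 4.
Augment In→R1→E→Eg: bottleneck 3, flow now 7.
Augment In→R3→D→Eg: bottleneck 5, flow now 12.
Augment In→R3→E→Eg: bottleneck 6, flow now 18.
No augmenting path remains; maximum flow = 18.
In the residual graph, reachable from In: {In, R1, R3, Core, D, A, E}.
Min-cut edges: D→Eg (5), A→Eg (4), E→Eg (9); capacity 5 + 4 + 9 = 18.
This cut is saturated, so no flow can exceed 18.

18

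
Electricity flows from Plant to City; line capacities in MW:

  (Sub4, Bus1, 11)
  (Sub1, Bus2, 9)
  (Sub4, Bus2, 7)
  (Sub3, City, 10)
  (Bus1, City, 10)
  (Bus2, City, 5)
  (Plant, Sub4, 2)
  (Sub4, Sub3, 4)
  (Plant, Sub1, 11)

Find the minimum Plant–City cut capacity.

7

Augment Plant→Sub4→Bus2→City: bottleneck 2, flow now 2.
Augment Plant→Sub1→Bus2→City: bottleneck 3, flow now 5.
Augment Plant→Sub1→Bus2→Sub4→Bus1→City: bottleneck 2, flow now 7. (uses reverse residual edge)
No augmenting path remains; maximum flow = 7.
By max-flow min-cut, the minimum cut capacity equals the max flow.
In the residual graph, reachable from Plant: {Plant, Sub1, Bus2}.
Min-cut edges: Plant→Sub4 (2), Bus2→City (5); capacity 2 + 5 = 7.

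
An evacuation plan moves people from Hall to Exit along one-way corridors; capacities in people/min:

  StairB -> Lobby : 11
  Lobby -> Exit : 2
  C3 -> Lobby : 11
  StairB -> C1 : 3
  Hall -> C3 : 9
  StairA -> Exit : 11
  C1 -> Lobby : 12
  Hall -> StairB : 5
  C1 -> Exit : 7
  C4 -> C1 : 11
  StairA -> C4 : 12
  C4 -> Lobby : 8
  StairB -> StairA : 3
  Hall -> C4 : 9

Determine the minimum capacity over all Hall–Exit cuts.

12

Augment Hall→StairB→C1→Exit: bottleneck 3, flow now 3.
Augment Hall→StairB→StairA→Exit: bottleneck 2, flow now 5.
Augment Hall→C3→Lobby→Exit: bottleneck 2, flow now 7.
Augment Hall→C4→C1→Exit: bottleneck 4, flow now 11.
Augment Hall→C4→C1→StairB→StairA→Exit: bottleneck 1, flow now 12. (uses reverse residual edge)
No augmenting path remains; maximum flow = 12.
By max-flow min-cut, the minimum cut capacity equals the max flow.
In the residual graph, reachable from Hall: {Hall, StairB, C3, C4, C1, Lobby}.
Min-cut edges: StairB→StairA (3), C1→Exit (7), Lobby→Exit (2); capacity 3 + 7 + 2 = 12.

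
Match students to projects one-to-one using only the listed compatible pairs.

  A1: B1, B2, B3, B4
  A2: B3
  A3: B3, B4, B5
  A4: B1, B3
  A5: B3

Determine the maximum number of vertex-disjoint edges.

4

Unit-capacity flow: source→left, listed edges, right→sink; max matching = max flow.
Augmenting path A1→B1 (+1); matched 1.
Augmenting path A2→B3 (+1); matched 2.
Augmenting path A3→B4 (+1); matched 3.
Augmenting path A4→B1→A1→B2 (+1); matched 4.
No augmenting path remains; maximum matching = 4.
König certificate: {A1, A3, A4, B3} is a vertex cover of size 4 (every listed pair touches it), so no matching can be larger.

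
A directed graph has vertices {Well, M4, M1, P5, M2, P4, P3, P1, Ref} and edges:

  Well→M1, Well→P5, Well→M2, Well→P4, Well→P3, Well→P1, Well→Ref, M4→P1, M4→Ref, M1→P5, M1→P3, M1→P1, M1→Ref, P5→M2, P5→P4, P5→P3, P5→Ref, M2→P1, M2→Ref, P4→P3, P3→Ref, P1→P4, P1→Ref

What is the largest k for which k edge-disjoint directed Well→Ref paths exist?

6

Assign every edge capacity 1; by Menger, the answer equals the max flow.
Path Well→Ref (+1); total 1.
Path Well→M1→Ref (+1); total 2.
Path Well→P5→Ref (+1); total 3.
Path Well→M2→Ref (+1); total 4.
Path Well→P3→Ref (+1); total 5.
Path Well→P1→Ref (+1); total 6.
No residual Well→Ref path; max flow = 6.
Certifying cut of size 6: {P3→Ref, Well→M1, Well→M2, Well→P1, Well→P5, Well→Ref}.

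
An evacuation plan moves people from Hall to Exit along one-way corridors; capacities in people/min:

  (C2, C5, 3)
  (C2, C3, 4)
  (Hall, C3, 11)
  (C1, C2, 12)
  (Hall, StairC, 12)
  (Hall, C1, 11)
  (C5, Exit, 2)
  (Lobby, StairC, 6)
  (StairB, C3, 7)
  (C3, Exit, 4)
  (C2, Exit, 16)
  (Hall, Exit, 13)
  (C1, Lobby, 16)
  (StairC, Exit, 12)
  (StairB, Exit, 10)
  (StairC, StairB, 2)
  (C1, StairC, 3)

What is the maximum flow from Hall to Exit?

Augment Hall→Exit: bottleneck 13, flow now 13.
Augment Hall→StairC→Exit: bottleneck 12, flow now 25.
Augment Hall→C3→Exit: bottleneck 4, flow now 29.
Augment Hall→C1→C2→Exit: bottleneck 11, flow now 40.
No augmenting path remains; maximum flow = 40.
In the residual graph, reachable from Hall: {Hall, C3}.
Min-cut edges: Hall→C1 (11), Hall→StairC (12), Hall→Exit (13), C3→Exit (4); capacity 11 + 12 + 13 + 4 = 40.
This cut is saturated, so no flow can exceed 40.

40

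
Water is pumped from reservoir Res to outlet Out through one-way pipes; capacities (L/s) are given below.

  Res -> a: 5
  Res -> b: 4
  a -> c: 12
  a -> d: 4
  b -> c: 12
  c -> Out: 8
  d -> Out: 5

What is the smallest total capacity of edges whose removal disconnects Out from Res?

Augment Res→a→c→Out: bottleneck 5, flow now 5.
Augment Res→b→c→Out: bottleneck 3, flow now 8.
Augment Res→b→c→a→d→Out: bottleneck 1, flow now 9. (uses reverse residual edge)
No augmenting path remains; maximum flow = 9.
By max-flow min-cut, the minimum cut capacity equals the max flow.
In the residual graph, reachable from Res: {Res}.
Min-cut edges: Res→a (5), Res→b (4); capacity 5 + 4 = 9.

9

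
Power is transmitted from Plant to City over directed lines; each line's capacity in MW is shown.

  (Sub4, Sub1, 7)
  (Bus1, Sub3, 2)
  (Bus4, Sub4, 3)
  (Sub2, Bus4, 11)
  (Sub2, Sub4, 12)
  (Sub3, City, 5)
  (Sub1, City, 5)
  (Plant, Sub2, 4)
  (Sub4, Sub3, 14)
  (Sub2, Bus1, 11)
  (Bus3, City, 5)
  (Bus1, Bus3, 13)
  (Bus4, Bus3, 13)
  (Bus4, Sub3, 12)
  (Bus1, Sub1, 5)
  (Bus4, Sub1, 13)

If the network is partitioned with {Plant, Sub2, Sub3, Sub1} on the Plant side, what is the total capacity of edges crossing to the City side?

44

Edges leaving {Plant, Sub2, Sub3, Sub1}: Sub2→Bus4 (11), Sub2→Sub4 (12), Sub2→Bus1 (11), Sub3→City (5), Sub1→City (5).
Cut capacity = 11 + 12 + 11 + 5 + 5 = 44.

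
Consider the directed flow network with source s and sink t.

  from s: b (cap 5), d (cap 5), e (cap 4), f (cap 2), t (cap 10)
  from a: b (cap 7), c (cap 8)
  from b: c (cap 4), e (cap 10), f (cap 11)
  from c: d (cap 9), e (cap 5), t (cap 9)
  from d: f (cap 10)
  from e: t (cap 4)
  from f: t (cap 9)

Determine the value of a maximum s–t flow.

26

Augment s→t: bottleneck 10, flow now 10.
Augment s→e→t: bottleneck 4, flow now 14.
Augment s→f→t: bottleneck 2, flow now 16.
Augment s→b→c→t: bottleneck 4, flow now 20.
Augment s→b→f→t: bottleneck 1, flow now 21.
Augment s→d→f→t: bottleneck 5, flow now 26.
No augmenting path remains; maximum flow = 26.
In the residual graph, reachable from s: {s}.
Min-cut edges: s→b (5), s→d (5), s→e (4), s→f (2), s→t (10); capacity 5 + 5 + 4 + 2 + 10 = 26.
This cut is saturated, so no flow can exceed 26.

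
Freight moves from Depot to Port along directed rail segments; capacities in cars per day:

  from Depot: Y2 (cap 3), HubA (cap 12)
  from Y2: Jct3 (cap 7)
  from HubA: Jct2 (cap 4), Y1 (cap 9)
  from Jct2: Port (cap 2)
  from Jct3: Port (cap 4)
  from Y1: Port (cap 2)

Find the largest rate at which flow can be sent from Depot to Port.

Augment Depot→Y2→Jct3→Port: bottleneck 3, flow now 3.
Augment Depot→HubA→Jct2→Port: bottleneck 2, flow now 5.
Augment Depot→HubA→Y1→Port: bottleneck 2, flow now 7.
No augmenting path remains; maximum flow = 7.
In the residual graph, reachable from Depot: {Depot, HubA, Jct2, Y1}.
Min-cut edges: Depot→Y2 (3), Jct2→Port (2), Y1→Port (2); capacity 3 + 2 + 2 = 7.
This cut is saturated, so no flow can exceed 7.

7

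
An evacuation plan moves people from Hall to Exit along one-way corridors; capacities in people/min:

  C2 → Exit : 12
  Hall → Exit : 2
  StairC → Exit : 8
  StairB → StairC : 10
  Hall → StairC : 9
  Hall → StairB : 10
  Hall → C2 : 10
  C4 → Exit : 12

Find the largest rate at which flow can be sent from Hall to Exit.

20

Augment Hall→Exit: bottleneck 2, flow now 2.
Augment Hall→C2→Exit: bottleneck 10, flow now 12.
Augment Hall→StairC→Exit: bottleneck 8, flow now 20.
No augmenting path remains; maximum flow = 20.
In the residual graph, reachable from Hall: {Hall, StairB, StairC}.
Min-cut edges: Hall→C2 (10), Hall→Exit (2), StairC→Exit (8); capacity 10 + 2 + 8 = 20.
This cut is saturated, so no flow can exceed 20.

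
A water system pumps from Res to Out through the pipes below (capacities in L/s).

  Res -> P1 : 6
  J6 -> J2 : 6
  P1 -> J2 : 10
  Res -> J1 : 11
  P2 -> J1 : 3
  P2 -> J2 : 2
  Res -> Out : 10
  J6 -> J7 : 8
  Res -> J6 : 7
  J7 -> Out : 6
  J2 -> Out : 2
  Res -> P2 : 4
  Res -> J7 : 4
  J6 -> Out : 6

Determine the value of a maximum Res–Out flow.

Augment Res→Out: bottleneck 10, flow now 10.
Augment Res→J6→Out: bottleneck 6, flow now 16.
Augment Res→J7→Out: bottleneck 4, flow now 20.
Augment Res→J6→J7→Out: bottleneck 1, flow now 21.
Augment Res→P2→J2→Out: bottleneck 2, flow now 23.
No augmenting path remains; maximum flow = 23.
In the residual graph, reachable from Res: {Res, P2, P1, J1, J2}.
Min-cut edges: Res→J6 (7), Res→J7 (4), Res→Out (10), J2→Out (2); capacity 7 + 4 + 10 + 2 = 23.
This cut is saturated, so no flow can exceed 23.

23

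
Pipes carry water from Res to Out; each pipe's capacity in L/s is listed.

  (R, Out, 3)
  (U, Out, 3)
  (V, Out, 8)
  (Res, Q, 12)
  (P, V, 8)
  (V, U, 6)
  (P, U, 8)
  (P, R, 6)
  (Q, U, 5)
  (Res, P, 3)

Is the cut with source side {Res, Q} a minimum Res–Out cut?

No — its capacity is 8, but the minimum cut has capacity 6.

Given cut capacity: 3 + 5 = 8.
Augment Res→P→R→Out: bottleneck 3, flow now 3.
Augment Res→Q→U→Out: bottleneck 3, flow now 6.
No augmenting path remains; maximum flow = 6.
In the residual graph, reachable from Res: {Res, Q, U}.
Min-cut edges: Res→P (3), U→Out (3); capacity 3 + 3 = 6.
Cut capacity 8 exceeds the max flow 6, so it is not minimum.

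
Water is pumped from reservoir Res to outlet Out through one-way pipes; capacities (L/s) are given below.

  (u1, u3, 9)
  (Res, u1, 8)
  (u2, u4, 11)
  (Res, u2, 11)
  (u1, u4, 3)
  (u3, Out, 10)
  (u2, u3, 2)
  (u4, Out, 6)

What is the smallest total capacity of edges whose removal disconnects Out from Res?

16

Augment Res→u1→u3→Out: bottleneck 8, flow now 8.
Augment Res→u2→u3→Out: bottleneck 2, flow now 10.
Augment Res→u2→u4→Out: bottleneck 6, flow now 16.
No augmenting path remains; maximum flow = 16.
By max-flow min-cut, the minimum cut capacity equals the max flow.
In the residual graph, reachable from Res: {Res, u2, u4}.
Min-cut edges: Res→u1 (8), u2→u3 (2), u4→Out (6); capacity 8 + 2 + 6 = 16.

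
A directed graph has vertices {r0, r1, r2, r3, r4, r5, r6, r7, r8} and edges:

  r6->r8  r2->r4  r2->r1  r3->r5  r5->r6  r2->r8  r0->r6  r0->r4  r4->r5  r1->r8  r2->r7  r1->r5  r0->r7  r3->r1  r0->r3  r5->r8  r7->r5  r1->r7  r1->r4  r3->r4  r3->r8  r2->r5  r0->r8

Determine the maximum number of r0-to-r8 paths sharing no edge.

Assign every edge capacity 1; by Menger, the answer equals the max flow.
Path r0→r8 (+1); total 1.
Path r0→r3→r8 (+1); total 2.
Path r0→r6→r8 (+1); total 3.
Path r0→r4→r5→r8 (+1); total 4.
No residual r0→r8 path; max flow = 4.
Certifying cut of size 4: {r0→r3, r0→r8, r5→r8, r6→r8}.

4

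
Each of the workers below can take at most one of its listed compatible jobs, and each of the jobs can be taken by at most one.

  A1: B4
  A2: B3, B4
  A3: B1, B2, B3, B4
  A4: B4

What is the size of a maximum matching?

3

Unit-capacity flow: source→left, listed edges, right→sink; max matching = max flow.
Augmenting path A1→B4 (+1); matched 1.
Augmenting path A2→B3 (+1); matched 2.
Augmenting path A3→B1 (+1); matched 3.
No augmenting path remains; maximum matching = 3.
König certificate: {A2, A3, B4} is a vertex cover of size 3 (every listed pair touches it), so no matching can be larger.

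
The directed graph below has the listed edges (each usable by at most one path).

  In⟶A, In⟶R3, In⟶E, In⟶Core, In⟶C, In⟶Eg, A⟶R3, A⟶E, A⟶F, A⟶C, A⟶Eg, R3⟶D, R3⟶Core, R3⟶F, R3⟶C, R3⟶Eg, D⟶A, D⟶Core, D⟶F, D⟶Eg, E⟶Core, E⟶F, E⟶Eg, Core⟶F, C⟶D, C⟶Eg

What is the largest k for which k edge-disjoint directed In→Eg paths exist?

Assign every edge capacity 1; by Menger, the answer equals the max flow.
Path In→Eg (+1); total 1.
Path In→A→Eg (+1); total 2.
Path In→R3→Eg (+1); total 3.
Path In→E→Eg (+1); total 4.
Path In→C→Eg (+1); total 5.
No residual In→Eg path; max flow = 5.
Certifying cut of size 5: {In→A, In→C, In→E, In→Eg, In→R3}.

5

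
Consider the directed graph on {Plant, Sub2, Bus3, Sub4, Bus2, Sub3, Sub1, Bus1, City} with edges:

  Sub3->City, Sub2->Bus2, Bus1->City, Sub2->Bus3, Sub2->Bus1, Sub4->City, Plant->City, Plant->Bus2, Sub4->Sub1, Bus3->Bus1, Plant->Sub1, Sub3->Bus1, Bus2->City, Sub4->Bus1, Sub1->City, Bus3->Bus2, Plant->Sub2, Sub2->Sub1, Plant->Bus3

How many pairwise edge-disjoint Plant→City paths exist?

Assign every edge capacity 1; by Menger, the answer equals the max flow.
Path Plant→City (+1); total 1.
Path Plant→Bus2→City (+1); total 2.
Path Plant→Sub1→City (+1); total 3.
Path Plant→Sub2→Bus1→City (+1); total 4.
No residual Plant→City path; max flow = 4.
Certifying cut of size 4: {Bus1→City, Bus2→City, Plant→City, Sub1→City}.

4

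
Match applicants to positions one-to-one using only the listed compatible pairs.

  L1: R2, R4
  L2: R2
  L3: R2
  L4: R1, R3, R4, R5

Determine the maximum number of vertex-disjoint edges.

3

Unit-capacity flow: source→left, listed edges, right→sink; max matching = max flow.
Augmenting path L1→R2 (+1); matched 1.
Augmenting path L4→R1 (+1); matched 2.
Augmenting path L2→R2→L1→R4 (+1); matched 3.
No augmenting path remains; maximum matching = 3.
König certificate: {L1, L4, R2} is a vertex cover of size 3 (every listed pair touches it), so no matching can be larger.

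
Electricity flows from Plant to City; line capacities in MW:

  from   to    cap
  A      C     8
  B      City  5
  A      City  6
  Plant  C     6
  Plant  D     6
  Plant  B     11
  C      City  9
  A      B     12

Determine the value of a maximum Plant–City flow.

11

Augment Plant→B→City: bottleneck 5, flow now 5.
Augment Plant→C→City: bottleneck 6, flow now 11.
No augmenting path remains; maximum flow = 11.
In the residual graph, reachable from Plant: {Plant, B, D}.
Min-cut edges: Plant→C (6), B→City (5); capacity 6 + 5 = 11.
This cut is saturated, so no flow can exceed 11.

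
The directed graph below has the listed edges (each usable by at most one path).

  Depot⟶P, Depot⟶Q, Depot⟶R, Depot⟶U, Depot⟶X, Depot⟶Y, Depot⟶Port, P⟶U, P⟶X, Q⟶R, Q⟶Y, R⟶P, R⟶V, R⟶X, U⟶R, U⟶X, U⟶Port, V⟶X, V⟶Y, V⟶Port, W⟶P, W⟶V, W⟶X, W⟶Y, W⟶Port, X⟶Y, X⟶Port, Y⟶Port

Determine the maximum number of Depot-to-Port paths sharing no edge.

Assign every edge capacity 1; by Menger, the answer equals the max flow.
Path Depot→Port (+1); total 1.
Path Depot→U→Port (+1); total 2.
Path Depot→X→Port (+1); total 3.
Path Depot→Y→Port (+1); total 4.
Path Depot→R→V→Port (+1); total 5.
No residual Depot→Port path; max flow = 5.
Certifying cut of size 5: {Depot→Port, R→V, U→Port, X→Port, Y→Port}.

5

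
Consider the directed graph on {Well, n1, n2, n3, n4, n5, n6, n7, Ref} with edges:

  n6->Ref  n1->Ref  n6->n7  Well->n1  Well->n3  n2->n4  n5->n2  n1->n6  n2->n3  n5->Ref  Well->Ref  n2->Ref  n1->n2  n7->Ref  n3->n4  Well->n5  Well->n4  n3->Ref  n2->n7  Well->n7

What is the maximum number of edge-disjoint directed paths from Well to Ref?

5

Assign every edge capacity 1; by Menger, the answer equals the max flow.
Path Well→Ref (+1); total 1.
Path Well→n1→Ref (+1); total 2.
Path Well→n3→Ref (+1); total 3.
Path Well→n5→Ref (+1); total 4.
Path Well→n7→Ref (+1); total 5.
No residual Well→Ref path; max flow = 5.
Certifying cut of size 5: {Well→Ref, Well→n1, Well→n3, Well→n5, Well→n7}.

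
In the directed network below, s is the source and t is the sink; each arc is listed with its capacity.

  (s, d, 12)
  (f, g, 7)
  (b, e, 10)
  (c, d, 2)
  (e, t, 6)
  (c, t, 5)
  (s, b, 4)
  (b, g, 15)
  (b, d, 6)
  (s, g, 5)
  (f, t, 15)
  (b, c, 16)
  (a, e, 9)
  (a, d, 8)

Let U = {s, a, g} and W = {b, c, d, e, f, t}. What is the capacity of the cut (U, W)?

Edges leaving {s, a, g}: s→b (4), s→d (12), a→d (8), a→e (9).
Cut capacity = 4 + 12 + 8 + 9 = 33.

33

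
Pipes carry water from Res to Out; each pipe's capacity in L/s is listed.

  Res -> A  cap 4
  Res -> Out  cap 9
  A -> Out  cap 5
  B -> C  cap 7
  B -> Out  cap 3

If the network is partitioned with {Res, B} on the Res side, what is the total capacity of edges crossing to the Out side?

Edges leaving {Res, B}: Res→A (4), Res→Out (9), B→C (7), B→Out (3).
Cut capacity = 4 + 9 + 7 + 3 = 23.

23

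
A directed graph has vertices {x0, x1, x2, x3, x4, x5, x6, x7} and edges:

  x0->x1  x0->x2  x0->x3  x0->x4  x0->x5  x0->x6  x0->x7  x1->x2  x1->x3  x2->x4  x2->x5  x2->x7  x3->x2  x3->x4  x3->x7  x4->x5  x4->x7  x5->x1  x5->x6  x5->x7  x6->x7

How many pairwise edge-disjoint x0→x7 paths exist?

6

Assign every edge capacity 1; by Menger, the answer equals the max flow.
Path x0→x7 (+1); total 1.
Path x0→x2→x7 (+1); total 2.
Path x0→x3→x7 (+1); total 3.
Path x0→x4→x7 (+1); total 4.
Path x0→x5→x7 (+1); total 5.
Path x0→x6→x7 (+1); total 6.
No residual x0→x7 path; max flow = 6.
Certifying cut of size 6: {x0→x7, x2→x7, x3→x7, x4→x7, x5→x7, x6→x7}.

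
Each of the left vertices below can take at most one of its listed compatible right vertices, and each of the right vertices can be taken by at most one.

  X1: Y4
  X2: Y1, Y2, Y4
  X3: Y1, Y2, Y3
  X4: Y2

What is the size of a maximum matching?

4

Unit-capacity flow: source→left, listed edges, right→sink; max matching = max flow.
Augmenting path X1→Y4 (+1); matched 1.
Augmenting path X2→Y1 (+1); matched 2.
Augmenting path X3→Y2 (+1); matched 3.
Augmenting path X4→Y2→X3→Y3 (+1); matched 4.
No augmenting path remains; maximum matching = 4.
König certificate: {X1, X2, X3, X4} is a vertex cover of size 4 (every listed pair touches it), so no matching can be larger.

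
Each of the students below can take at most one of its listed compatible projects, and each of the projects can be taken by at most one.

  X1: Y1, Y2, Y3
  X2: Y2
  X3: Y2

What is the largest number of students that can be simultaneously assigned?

2

Unit-capacity flow: source→left, listed edges, right→sink; max matching = max flow.
Augmenting path X1→Y1 (+1); matched 1.
Augmenting path X2→Y2 (+1); matched 2.
No augmenting path remains; maximum matching = 2.
König certificate: {X1, Y2} is a vertex cover of size 2 (every listed pair touches it), so no matching can be larger.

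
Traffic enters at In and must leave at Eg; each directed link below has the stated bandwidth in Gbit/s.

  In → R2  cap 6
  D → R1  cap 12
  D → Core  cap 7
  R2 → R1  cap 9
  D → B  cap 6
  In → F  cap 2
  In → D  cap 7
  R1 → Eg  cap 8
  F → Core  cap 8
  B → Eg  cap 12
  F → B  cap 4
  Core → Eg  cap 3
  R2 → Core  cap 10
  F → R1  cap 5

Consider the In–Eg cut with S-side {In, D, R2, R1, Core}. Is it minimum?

No — its capacity is 19, but the minimum cut has capacity 15.

Given cut capacity: 2 + 6 + 8 + 3 = 19.
Augment In→D→R1→Eg: bottleneck 7, flow now 7.
Augment In→R2→R1→Eg: bottleneck 1, flow now 8.
Augment In→R2→Core→Eg: bottleneck 3, flow now 11.
Augment In→F→B→Eg: bottleneck 2, flow now 13.
Augment In→R2→R1→D→B→Eg: bottleneck 2, flow now 15. (uses reverse residual edge)
No augmenting path remains; maximum flow = 15.
In the residual graph, reachable from In: {In}.
Min-cut edges: In→D (7), In→R2 (6), In→F (2); capacity 7 + 6 + 2 = 15.
Cut capacity 19 exceeds the max flow 15, so it is not minimum.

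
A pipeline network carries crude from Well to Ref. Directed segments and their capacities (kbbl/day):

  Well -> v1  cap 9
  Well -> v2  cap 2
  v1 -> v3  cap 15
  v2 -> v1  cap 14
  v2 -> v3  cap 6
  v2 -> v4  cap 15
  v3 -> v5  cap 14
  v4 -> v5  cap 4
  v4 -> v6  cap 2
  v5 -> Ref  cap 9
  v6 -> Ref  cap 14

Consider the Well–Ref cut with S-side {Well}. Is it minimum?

Yes — it is a minimum cut (capacity 11).

Given cut capacity: 9 + 2 = 11.
Augment Well→v1→v3→v5→Ref: bottleneck 9, flow now 9.
Augment Well→v2→v4→v6→Ref: bottleneck 2, flow now 11.
No augmenting path remains; maximum flow = 11.
Cut capacity 11 equals the max flow, so it is a minimum cut.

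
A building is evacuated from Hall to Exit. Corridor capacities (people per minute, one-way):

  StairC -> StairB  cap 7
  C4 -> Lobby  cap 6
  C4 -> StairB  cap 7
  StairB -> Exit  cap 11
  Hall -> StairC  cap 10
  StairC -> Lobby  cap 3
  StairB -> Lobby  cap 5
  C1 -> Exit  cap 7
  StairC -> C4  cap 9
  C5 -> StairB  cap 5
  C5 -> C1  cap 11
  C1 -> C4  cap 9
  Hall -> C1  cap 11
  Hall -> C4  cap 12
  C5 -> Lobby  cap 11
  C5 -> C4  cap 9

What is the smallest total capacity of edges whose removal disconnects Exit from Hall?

18

Augment Hall→C1→Exit: bottleneck 7, flow now 7.
Augment Hall→StairC→StairB→Exit: bottleneck 7, flow now 14.
Augment Hall→C4→StairB→Exit: bottleneck 4, flow now 18.
No augmenting path remains; maximum flow = 18.
By max-flow min-cut, the minimum cut capacity equals the max flow.
In the residual graph, reachable from Hall: {Hall, C1, StairC, C4, StairB, Lobby}.
Min-cut edges: C1→Exit (7), StairB→Exit (11); capacity 7 + 11 = 18.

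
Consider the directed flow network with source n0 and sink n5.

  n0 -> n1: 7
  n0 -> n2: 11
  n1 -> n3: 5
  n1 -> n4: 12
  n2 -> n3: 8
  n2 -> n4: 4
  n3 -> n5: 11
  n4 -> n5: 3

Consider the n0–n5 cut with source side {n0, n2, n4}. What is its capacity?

18

Edges leaving {n0, n2, n4}: n0→n1 (7), n2→n3 (8), n4→n5 (3).
Cut capacity = 7 + 8 + 3 = 18.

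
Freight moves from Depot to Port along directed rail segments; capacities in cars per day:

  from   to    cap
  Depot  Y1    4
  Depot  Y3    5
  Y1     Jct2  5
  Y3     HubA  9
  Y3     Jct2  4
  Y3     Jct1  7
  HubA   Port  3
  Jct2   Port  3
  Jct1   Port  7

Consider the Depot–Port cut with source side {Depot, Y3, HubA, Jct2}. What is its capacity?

17

Edges leaving {Depot, Y3, HubA, Jct2}: Depot→Y1 (4), Y3→Jct1 (7), HubA→Port (3), Jct2→Port (3).
Cut capacity = 4 + 7 + 3 + 3 = 17.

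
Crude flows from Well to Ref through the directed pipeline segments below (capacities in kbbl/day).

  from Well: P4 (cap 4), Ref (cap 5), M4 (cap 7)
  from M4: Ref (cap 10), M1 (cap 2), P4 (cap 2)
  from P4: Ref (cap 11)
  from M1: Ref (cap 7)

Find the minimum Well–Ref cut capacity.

Augment Well→Ref: bottleneck 5, flow now 5.
Augment Well→M4→Ref: bottleneck 7, flow now 12.
Augment Well→P4→Ref: bottleneck 4, flow now 16.
No augmenting path remains; maximum flow = 16.
By max-flow min-cut, the minimum cut capacity equals the max flow.
In the residual graph, reachable from Well: {Well}.
Min-cut edges: Well→M4 (7), Well→P4 (4), Well→Ref (5); capacity 7 + 4 + 5 = 16.

16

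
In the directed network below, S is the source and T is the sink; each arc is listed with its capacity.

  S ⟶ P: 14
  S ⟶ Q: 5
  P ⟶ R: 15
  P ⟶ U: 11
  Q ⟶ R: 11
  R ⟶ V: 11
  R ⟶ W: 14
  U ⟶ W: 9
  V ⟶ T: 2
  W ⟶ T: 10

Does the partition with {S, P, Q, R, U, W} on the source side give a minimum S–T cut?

No — its capacity is 21, but the minimum cut has capacity 12.

Given cut capacity: 11 + 10 = 21.
Augment S→P→R→V→T: bottleneck 2, flow now 2.
Augment S→P→R→W→T: bottleneck 10, flow now 12.
No augmenting path remains; maximum flow = 12.
In the residual graph, reachable from S: {S, P, Q, R, U, V, W}.
Min-cut edges: V→T (2), W→T (10); capacity 2 + 10 = 12.
Cut capacity 21 exceeds the max flow 12, so it is not minimum.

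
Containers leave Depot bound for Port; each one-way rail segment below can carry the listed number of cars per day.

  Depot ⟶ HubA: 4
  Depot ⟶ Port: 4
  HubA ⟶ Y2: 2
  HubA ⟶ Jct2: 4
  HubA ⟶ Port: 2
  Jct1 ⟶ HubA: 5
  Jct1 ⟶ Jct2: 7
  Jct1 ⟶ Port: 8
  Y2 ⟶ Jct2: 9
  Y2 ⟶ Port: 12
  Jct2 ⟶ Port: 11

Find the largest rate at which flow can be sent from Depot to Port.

8

Augment Depot→Port: bottleneck 4, flow now 4.
Augment Depot→HubA→Port: bottleneck 2, flow now 6.
Augment Depot→HubA→Y2→Port: bottleneck 2, flow now 8.
No augmenting path remains; maximum flow = 8.
In the residual graph, reachable from Depot: {Depot}.
Min-cut edges: Depot→HubA (4), Depot→Port (4); capacity 4 + 4 = 8.
This cut is saturated, so no flow can exceed 8.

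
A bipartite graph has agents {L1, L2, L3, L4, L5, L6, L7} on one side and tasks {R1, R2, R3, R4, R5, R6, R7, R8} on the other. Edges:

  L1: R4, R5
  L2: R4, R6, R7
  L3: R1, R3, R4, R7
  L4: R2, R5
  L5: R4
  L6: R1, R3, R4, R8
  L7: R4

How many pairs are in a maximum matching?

6

Unit-capacity flow: source→left, listed edges, right→sink; max matching = max flow.
Augmenting path L1→R4 (+1); matched 1.
Augmenting path L2→R6 (+1); matched 2.
Augmenting path L3→R1 (+1); matched 3.
Augmenting path L4→R2 (+1); matched 4.
Augmenting path L6→R3 (+1); matched 5.
Augmenting path L5→R4→L1→R5 (+1); matched 6.
No augmenting path remains; maximum matching = 6.
König certificate: {L1, L2, L3, L4, L6, R4} is a vertex cover of size 6 (every listed pair touches it), so no matching can be larger.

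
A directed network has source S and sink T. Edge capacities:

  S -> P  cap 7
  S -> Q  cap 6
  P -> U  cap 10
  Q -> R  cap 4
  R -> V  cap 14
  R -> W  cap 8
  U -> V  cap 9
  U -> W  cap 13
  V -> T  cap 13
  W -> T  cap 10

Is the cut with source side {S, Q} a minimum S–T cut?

Given cut capacity: 7 + 4 = 11.
Augment S→P→U→V→T: bottleneck 7, flow now 7.
Augment S→Q→R→V→T: bottleneck 4, flow now 11.
No augmenting path remains; maximum flow = 11.
Cut capacity 11 equals the max flow, so it is a minimum cut.

Yes — it is a minimum cut (capacity 11).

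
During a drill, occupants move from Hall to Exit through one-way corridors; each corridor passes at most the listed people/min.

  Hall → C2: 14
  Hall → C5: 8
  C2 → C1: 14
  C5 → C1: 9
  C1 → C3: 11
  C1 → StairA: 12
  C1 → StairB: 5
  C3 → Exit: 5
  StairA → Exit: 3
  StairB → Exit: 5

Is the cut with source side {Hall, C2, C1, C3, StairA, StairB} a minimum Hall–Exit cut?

Given cut capacity: 8 + 5 + 3 + 5 = 21.
Augment Hall→C2→C1→C3→Exit: bottleneck 5, flow now 5.
Augment Hall→C2→C1→StairA→Exit: bottleneck 3, flow now 8.
Augment Hall→C2→C1→StairB→Exit: bottleneck 5, flow now 13.
No augmenting path remains; maximum flow = 13.
In the residual graph, reachable from Hall: {Hall, C2, C5, C1, C3, StairA}.
Min-cut edges: C1→StairB (5), C3→Exit (5), StairA→Exit (3); capacity 5 + 5 + 3 = 13.
Cut capacity 21 exceeds the max flow 13, so it is not minimum.

No — its capacity is 21, but the minimum cut has capacity 13.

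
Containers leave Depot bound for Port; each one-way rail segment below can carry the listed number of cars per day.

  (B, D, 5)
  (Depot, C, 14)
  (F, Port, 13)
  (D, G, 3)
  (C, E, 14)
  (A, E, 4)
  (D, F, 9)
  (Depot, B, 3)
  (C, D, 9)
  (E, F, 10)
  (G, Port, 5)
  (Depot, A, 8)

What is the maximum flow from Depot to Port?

16

Augment Depot→A→E→F→Port: bottleneck 4, flow now 4.
Augment Depot→B→D→F→Port: bottleneck 3, flow now 7.
Augment Depot→C→D→F→Port: bottleneck 6, flow now 13.
Augment Depot→C→D→G→Port: bottleneck 3, flow now 16.
No augmenting path remains; maximum flow = 16.
In the residual graph, reachable from Depot: {Depot, A, B, C, D, E, F}.
Min-cut edges: D→G (3), F→Port (13); capacity 3 + 13 = 16.
This cut is saturated, so no flow can exceed 16.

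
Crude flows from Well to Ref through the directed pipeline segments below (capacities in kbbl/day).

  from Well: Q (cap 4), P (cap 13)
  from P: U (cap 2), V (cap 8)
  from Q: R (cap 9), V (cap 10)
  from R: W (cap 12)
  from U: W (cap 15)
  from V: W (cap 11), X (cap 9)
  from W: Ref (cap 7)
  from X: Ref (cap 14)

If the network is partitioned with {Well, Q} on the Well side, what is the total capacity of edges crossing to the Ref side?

32

Edges leaving {Well, Q}: Well→P (13), Q→R (9), Q→V (10).
Cut capacity = 13 + 9 + 10 = 32.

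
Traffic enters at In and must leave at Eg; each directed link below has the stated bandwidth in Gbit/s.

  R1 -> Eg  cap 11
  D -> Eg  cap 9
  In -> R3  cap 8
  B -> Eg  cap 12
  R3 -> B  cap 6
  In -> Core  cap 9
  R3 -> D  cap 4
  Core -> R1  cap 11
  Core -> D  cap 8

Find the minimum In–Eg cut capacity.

Augment In→R3→B→Eg: bottleneck 6, flow now 6.
Augment In→R3→D→Eg: bottleneck 2, flow now 8.
Augment In→Core→D→Eg: bottleneck 7, flow now 15.
Augment In→Core→R1→Eg: bottleneck 2, flow now 17.
No augmenting path remains; maximum flow = 17.
By max-flow min-cut, the minimum cut capacity equals the max flow.
In the residual graph, reachable from In: {In}.
Min-cut edges: In→R3 (8), In→Core (9); capacity 8 + 9 = 17.

17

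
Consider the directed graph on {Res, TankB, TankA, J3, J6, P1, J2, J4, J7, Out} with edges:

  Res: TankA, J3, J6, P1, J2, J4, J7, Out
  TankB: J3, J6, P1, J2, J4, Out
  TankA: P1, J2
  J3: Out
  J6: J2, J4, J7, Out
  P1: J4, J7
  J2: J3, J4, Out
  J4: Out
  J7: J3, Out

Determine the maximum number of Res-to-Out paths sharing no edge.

6

Assign every edge capacity 1; by Menger, the answer equals the max flow.
Path Res→Out (+1); total 1.
Path Res→J3→Out (+1); total 2.
Path Res→J6→Out (+1); total 3.
Path Res→J2→Out (+1); total 4.
Path Res→J4→Out (+1); total 5.
Path Res→J7→Out (+1); total 6.
No residual Res→Out path; max flow = 6.
Certifying cut of size 6: {J2→Out, J3→Out, J4→Out, J7→Out, Res→J6, Res→Out}.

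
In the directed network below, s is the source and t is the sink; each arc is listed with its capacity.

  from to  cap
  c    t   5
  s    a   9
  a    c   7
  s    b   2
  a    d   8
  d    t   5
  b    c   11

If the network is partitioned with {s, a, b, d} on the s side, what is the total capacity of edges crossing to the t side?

23

Edges leaving {s, a, b, d}: a→c (7), b→c (11), d→t (5).
Cut capacity = 7 + 11 + 5 = 23.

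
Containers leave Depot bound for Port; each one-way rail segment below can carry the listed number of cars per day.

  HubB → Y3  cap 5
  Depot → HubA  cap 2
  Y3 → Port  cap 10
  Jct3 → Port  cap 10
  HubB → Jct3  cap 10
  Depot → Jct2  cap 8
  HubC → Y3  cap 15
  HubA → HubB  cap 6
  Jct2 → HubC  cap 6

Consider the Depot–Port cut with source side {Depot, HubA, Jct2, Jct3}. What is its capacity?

Edges leaving {Depot, HubA, Jct2, Jct3}: HubA→HubB (6), Jct2→HubC (6), Jct3→Port (10).
Cut capacity = 6 + 6 + 10 = 22.

22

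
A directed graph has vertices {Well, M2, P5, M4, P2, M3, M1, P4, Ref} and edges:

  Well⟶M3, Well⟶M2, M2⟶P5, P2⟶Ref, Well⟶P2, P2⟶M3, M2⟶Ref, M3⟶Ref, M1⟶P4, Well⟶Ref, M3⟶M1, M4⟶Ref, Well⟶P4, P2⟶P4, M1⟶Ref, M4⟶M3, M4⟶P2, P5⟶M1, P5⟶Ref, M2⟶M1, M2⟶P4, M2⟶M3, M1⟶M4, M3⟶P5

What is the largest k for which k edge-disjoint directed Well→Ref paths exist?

4

Assign every edge capacity 1; by Menger, the answer equals the max flow.
Path Well→Ref (+1); total 1.
Path Well→M2→Ref (+1); total 2.
Path Well→P2→Ref (+1); total 3.
Path Well→M3→Ref (+1); total 4.
No residual Well→Ref path; max flow = 4.
Certifying cut of size 4: {Well→M2, Well→M3, Well→P2, Well→Ref}.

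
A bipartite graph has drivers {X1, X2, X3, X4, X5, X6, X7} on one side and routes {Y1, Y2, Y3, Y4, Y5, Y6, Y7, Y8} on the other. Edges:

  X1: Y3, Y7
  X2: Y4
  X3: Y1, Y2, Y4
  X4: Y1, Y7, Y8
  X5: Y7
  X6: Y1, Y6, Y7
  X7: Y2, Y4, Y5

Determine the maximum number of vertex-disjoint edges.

Unit-capacity flow: source→left, listed edges, right→sink; max matching = max flow.
Augmenting path X1→Y3 (+1); matched 1.
Augmenting path X2→Y4 (+1); matched 2.
Augmenting path X3→Y1 (+1); matched 3.
Augmenting path X4→Y7 (+1); matched 4.
Augmenting path X6→Y6 (+1); matched 5.
Augmenting path X7→Y2 (+1); matched 6.
Augmenting path X5→Y7→X4→Y8 (+1); matched 7.
No augmenting path remains; maximum matching = 7.
König certificate: {X1, X2, X3, X4, X5, X6, X7} is a vertex cover of size 7 (every listed pair touches it), so no matching can be larger.

7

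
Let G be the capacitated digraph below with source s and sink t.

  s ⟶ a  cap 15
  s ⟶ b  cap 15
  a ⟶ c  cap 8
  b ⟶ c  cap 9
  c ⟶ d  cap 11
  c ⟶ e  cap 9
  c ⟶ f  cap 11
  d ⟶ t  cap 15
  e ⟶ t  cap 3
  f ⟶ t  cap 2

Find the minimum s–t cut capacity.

16

Augment s→a→c→d→t: bottleneck 8, flow now 8.
Augment s→b→c→d→t: bottleneck 3, flow now 11.
Augment s→b→c→e→t: bottleneck 3, flow now 14.
Augment s→b→c→f→t: bottleneck 2, flow now 16.
No augmenting path remains; maximum flow = 16.
By max-flow min-cut, the minimum cut capacity equals the max flow.
In the residual graph, reachable from s: {s, a, b, c, e, f}.
Min-cut edges: c→d (11), e→t (3), f→t (2); capacity 11 + 3 + 2 = 16.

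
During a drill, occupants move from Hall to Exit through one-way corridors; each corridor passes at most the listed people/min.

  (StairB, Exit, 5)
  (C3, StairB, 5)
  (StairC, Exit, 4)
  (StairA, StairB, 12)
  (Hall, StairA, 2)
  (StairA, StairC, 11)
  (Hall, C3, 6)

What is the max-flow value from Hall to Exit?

Augment Hall→StairA→StairB→Exit: bottleneck 2, flow now 2.
Augment Hall→C3→StairB→Exit: bottleneck 3, flow now 5.
Augment Hall→C3→StairB→StairA→StairC→Exit: bottleneck 2, flow now 7. (uses reverse residual edge)
No augmenting path remains; maximum flow = 7.
In the residual graph, reachable from Hall: {Hall, C3}.
Min-cut edges: Hall→StairA (2), C3→StairB (5); capacity 2 + 5 = 7.
This cut is saturated, so no flow can exceed 7.

7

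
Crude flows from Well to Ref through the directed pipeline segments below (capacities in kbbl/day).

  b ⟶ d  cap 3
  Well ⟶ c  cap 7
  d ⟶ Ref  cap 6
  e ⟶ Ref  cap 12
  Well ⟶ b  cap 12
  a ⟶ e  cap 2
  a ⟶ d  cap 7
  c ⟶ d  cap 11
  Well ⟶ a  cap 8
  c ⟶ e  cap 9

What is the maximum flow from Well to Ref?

15

Augment Well→a→d→Ref: bottleneck 6, flow now 6.
Augment Well→a→e→Ref: bottleneck 2, flow now 8.
Augment Well→c→e→Ref: bottleneck 7, flow now 15.
No augmenting path remains; maximum flow = 15.
In the residual graph, reachable from Well: {Well, a, b, d}.
Min-cut edges: Well→c (7), a→e (2), d→Ref (6); capacity 7 + 2 + 6 = 15.
This cut is saturated, so no flow can exceed 15.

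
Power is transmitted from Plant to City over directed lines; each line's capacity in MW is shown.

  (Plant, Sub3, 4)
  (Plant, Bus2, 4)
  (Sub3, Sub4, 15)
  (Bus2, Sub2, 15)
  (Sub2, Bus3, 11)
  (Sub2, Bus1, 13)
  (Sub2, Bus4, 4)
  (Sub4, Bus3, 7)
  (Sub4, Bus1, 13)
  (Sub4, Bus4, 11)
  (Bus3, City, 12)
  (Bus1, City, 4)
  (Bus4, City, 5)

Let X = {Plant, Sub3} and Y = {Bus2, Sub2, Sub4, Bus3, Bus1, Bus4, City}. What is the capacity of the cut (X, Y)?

Edges leaving {Plant, Sub3}: Plant→Bus2 (4), Sub3→Sub4 (15).
Cut capacity = 4 + 15 = 19.

19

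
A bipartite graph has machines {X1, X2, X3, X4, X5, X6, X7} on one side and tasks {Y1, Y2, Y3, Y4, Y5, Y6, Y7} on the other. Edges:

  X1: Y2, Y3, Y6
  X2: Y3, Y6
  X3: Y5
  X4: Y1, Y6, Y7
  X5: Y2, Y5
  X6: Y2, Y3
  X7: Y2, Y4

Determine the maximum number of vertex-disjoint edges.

Unit-capacity flow: source→left, listed edges, right→sink; max matching = max flow.
Augmenting path X1→Y2 (+1); matched 1.
Augmenting path X2→Y3 (+1); matched 2.
Augmenting path X3→Y5 (+1); matched 3.
Augmenting path X4→Y1 (+1); matched 4.
Augmenting path X7→Y4 (+1); matched 5.
Augmenting path X5→Y2→X1→Y6 (+1); matched 6.
No augmenting path remains; maximum matching = 6.
König certificate: {X4, X7, Y2, Y3, Y5, Y6} is a vertex cover of size 6 (every listed pair touches it), so no matching can be larger.

6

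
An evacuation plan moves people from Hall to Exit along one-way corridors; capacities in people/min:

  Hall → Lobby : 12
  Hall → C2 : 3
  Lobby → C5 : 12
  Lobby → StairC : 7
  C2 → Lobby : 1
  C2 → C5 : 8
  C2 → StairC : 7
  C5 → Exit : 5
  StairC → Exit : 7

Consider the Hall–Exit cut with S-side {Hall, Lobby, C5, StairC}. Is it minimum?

No — its capacity is 15, but the minimum cut has capacity 12.

Given cut capacity: 3 + 5 + 7 = 15.
Augment Hall→Lobby→C5→Exit: bottleneck 5, flow now 5.
Augment Hall→Lobby→StairC→Exit: bottleneck 7, flow now 12.
No augmenting path remains; maximum flow = 12.
In the residual graph, reachable from Hall: {Hall, Lobby, C2, C5, StairC}.
Min-cut edges: C5→Exit (5), StairC→Exit (7); capacity 5 + 7 = 12.
Cut capacity 15 exceeds the max flow 12, so it is not minimum.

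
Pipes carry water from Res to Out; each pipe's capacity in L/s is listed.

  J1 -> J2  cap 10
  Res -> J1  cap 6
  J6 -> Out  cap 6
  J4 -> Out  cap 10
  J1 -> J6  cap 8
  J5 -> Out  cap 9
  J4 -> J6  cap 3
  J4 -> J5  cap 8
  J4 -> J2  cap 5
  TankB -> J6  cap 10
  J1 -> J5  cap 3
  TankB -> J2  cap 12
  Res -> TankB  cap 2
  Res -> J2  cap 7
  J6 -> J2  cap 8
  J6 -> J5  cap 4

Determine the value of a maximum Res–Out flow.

8

Augment Res→TankB→J6→Out: bottleneck 2, flow now 2.
Augment Res→J1→J6→Out: bottleneck 4, flow now 6.
Augment Res→J1→J5→Out: bottleneck 2, flow now 8.
No augmenting path remains; maximum flow = 8.
In the residual graph, reachable from Res: {Res, J2}.
Min-cut edges: Res→TankB (2), Res→J1 (6); capacity 2 + 6 = 8.
This cut is saturated, so no flow can exceed 8.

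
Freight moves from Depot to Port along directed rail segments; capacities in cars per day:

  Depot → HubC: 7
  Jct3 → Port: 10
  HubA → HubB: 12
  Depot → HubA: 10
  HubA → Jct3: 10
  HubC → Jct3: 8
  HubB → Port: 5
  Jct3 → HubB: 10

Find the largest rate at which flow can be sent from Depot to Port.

15

Augment Depot→HubC→Jct3→Port: bottleneck 7, flow now 7.
Augment Depot→HubA→Jct3→Port: bottleneck 3, flow now 10.
Augment Depot→HubA→HubB→Port: bottleneck 5, flow now 15.
No augmenting path remains; maximum flow = 15.
In the residual graph, reachable from Depot: {Depot, HubC, HubA, Jct3, HubB}.
Min-cut edges: Jct3→Port (10), HubB→Port (5); capacity 10 + 5 = 15.
This cut is saturated, so no flow can exceed 15.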